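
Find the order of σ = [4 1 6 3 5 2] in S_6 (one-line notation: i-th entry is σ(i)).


Cycle decomposition: (1 4 3 6 2)
Cycle lengths: 5
Order = lcm(5) = 5

ord(σ) = 5


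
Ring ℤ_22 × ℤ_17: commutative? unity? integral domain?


Direct product ring; commutative with unity (1,1); but (1,0)·(0,1) = (0,0) gives zero divisors, so not an integral domain
Commutative: Yes
Integral domain: No
Has unity: Yes

ℤ_22 × ℤ_17: Commutative=Yes, Unity=Yes


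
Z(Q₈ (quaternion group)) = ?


Z(G) = {g ∈ G | gx = xg for all x ∈ G}
In Q₈ = {±1, ±i, ±j, ±k}, only ±1 commute with every element

Z(Q₈ (quaternion group)) = {1, -1}


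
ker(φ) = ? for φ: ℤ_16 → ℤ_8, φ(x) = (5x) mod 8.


Kernel = preimage of identity
ker(φ) = {x ∈ ℤ_16 : 5x ≡ 0 (mod 8)}. Since 8 | 16, φ is well-defined. The kernel is the cyclic subgroup ⟨8⟩ of ℤ_16 (order 2), i.e. {0, 8}

ker(φ) = {0, 8}


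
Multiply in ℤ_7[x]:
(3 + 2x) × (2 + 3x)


Expand and collect like terms; reduce coefficients mod 7:
x^0: 3·2 = 6 ≡ 6 (mod 7)
x^1: 3·3 + 2·2 = 13 ≡ 6 (mod 7)
x^2: 2·3 = 6 ≡ 6 (mod 7)
Result: 6 + 6x + 6x^2

f · g = 6 + 6x + 6x^2


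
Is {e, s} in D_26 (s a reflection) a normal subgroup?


H = {e, s} in D_26 (s a reflection)
r·s·r⁻¹ = sr⁻² ≠ s for n ≥ 3, so {e, s} is not closed under conjugation

No, not a normal subgroup


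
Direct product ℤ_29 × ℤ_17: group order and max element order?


|ℤ_29 × ℤ_17| = 29 × 17 = 493
Max element order = lcm(29,17) = 493
Cyclic? Yes (gcd=1)

|ℤ_29×ℤ_17| = 493, max element order = 493


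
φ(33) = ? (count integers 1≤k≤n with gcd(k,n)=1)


Factor n: 33 = 3 × 11
φ(n) = n · ∏(1 - 1/p) over distinct primes p | n
φ(33) = 33 · (1 - 1/3) · (1 - 1/11) = 20

φ(33) = 20


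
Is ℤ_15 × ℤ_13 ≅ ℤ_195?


Comparing ℤ_15 × ℤ_13 and ℤ_195:
gcd(15,13) = 1, so ℤ_15 × ℤ_13 ≅ ℤ_195 (CRT)

Yes, ℤ_15 × ℤ_13 ≅ ℤ_195


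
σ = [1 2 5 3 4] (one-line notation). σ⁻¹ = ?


To find σ⁻¹, swap domain and range:
σ(1) = 1 → σ⁻¹(1) = 1
σ(2) = 2 → σ⁻¹(2) = 2
σ(3) = 5 → σ⁻¹(5) = 3
σ(4) = 3 → σ⁻¹(3) = 4
σ(5) = 4 → σ⁻¹(4) = 5

σ⁻¹ = [1 2 4 5 3]


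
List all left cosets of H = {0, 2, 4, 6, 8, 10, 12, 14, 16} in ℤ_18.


H = {0, 2, 4, 6, 8, 10, 12, 14, 16}, |H| = 9
Number of cosets = |G|/|H| = 18/9 = 2
0 + H = {0, 2, 4, 6, 8, 10, 12, 14, 16}
1 + H = {1, 3, 5, 7, 9, 11, 13, 15, 17}

Cosets: 0+H={0,2,4,6,8,10,12,14,16}; 1+H={1,3,5,7,9,11,13,15,17}


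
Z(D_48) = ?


Z(G) = {g ∈ G | gx = xg for all x ∈ G}
For even n, Z(D_n) = {e, r^(n/2)}: the 180° rotation r^24 commutes with every reflection and rotation

Z(D_48) = {e, r^24}


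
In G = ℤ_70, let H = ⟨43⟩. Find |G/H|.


|⟨43⟩| = n / gcd(43, 70) = 70 / 1 = 70
H is normal (ℤ_70 is abelian).
|G/H| = |G| / |H| = 70 / 70 = 1

|G/H| = 1


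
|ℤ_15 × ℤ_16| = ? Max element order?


|ℤ_15 × ℤ_16| = 15 × 16 = 240
Max element order = lcm(15,16) = 240
Cyclic? Yes (gcd=1)

|ℤ_15×ℤ_16| = 240, max element order = 240


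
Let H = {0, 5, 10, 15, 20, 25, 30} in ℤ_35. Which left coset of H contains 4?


4 + H = {4 + h (mod 35) : h ∈ H}
4+0=4, 4+5=9, 4+10=14, 4+15=19, 4+20=24, 4+25=29, 4+30=34

4 + H = {4, 9, 14, 19, 24, 29, 34}


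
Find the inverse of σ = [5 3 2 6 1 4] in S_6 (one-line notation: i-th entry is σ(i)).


To find σ⁻¹, swap domain and range:
σ(1) = 5 → σ⁻¹(5) = 1
σ(2) = 3 → σ⁻¹(3) = 2
σ(3) = 2 → σ⁻¹(2) = 3
σ(4) = 6 → σ⁻¹(6) = 4
σ(5) = 1 → σ⁻¹(1) = 5
σ(6) = 4 → σ⁻¹(4) = 6

σ⁻¹ = [5 3 2 6 1 4]


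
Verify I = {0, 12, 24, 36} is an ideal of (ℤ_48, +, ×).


Check ideal conditions for I = {0, 12, 24, 36} in ℤ_48:
(1) I is an additive subgroup? Yes
(2) For r ∈ ℤ_48 and a ∈ I: r·a ∈ I? Yes

Yes, I is an ideal of ℤ_48


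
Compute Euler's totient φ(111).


Factor n: 111 = 3 × 37
φ(n) = n · ∏(1 - 1/p) over distinct primes p | n
φ(111) = 111 · (1 - 1/3) · (1 - 1/37) = 72

φ(111) = 72


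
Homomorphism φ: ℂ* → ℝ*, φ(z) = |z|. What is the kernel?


Kernel = preimage of identity
ker(φ) = {z ∈ ℂ* | |z| = 1} = unit circle S¹

ker(φ) = S¹ (unit circle)


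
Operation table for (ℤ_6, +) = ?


Elements: {0, 1, 2, 3, 4, 5}
Operation: addition mod 6
Entry (a, b) = (a + b) mod 6

Cayley table:
  | 0 | 1 | 2 | 3 | 4 | 5
0 | 0 | 1 | 2 | 3 | 4 | 5
1 | 1 | 2 | 3 | 4 | 5 | 0
2 | 2 | 3 | 4 | 5 | 0 | 1
3 | 3 | 4 | 5 | 0 | 1 | 2
4 | 4 | 5 | 0 | 1 | 2 | 3
5 | 5 | 0 | 1 | 2 | 3 | 4


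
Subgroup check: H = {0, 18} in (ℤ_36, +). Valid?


Subgroup test for H = {0, 18} in (ℤ_36, +):
(1) 0 ∈ H? Yes
(2) Closure: for all a,b ∈ H, (a+b) mod 36 ∈ H? Yes
(3) Inverses: for all a ∈ H, -a mod 36 ∈ H? Yes

Yes, H is a subgroup of ℤ_36


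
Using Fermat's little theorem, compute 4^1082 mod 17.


Fermat's little theorem: if p is prime and gcd(a,p)=1, then a^(p-1) ≡ 1 (mod p)
p = 17 is prime, gcd(4,17) = 1
Reduce exponent: 1082 mod 16 = 10
So 4^1082 ≡ 4^10 (mod 17)
4^10 mod 17 = 16

4^1082 ≡ 16 (mod 17)


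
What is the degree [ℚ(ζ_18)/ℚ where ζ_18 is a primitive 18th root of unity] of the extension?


[ℚ(ζ_n):ℚ] = deg Φ_n(x) = φ(n). Here φ(18) = 6

[ℚ(ζ_18)/ℚ where ζ_18 is a primitive 18th root of unity] = 6


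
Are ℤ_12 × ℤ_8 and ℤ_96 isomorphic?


Comparing ℤ_12 × ℤ_8 and ℤ_96:
gcd(12,8) = 4 ≠ 1. Max element order in ℤ_12×ℤ_8 is lcm(12,8) = 24 < 96, so it has no element of order 96

No, ℤ_12 × ℤ_8 ≇ ℤ_96


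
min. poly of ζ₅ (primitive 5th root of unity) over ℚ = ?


ζ₅ is a root of Φ₅(x) = x⁴ + x³ + x² + x + 1, irreducible over ℚ

Minimal polynomial: x⁴ + x³ + x² + x + 1


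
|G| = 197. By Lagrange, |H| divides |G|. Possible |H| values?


Lagrange's theorem: |H| divides |G|
|G| = 197
Divisors of 197: 1, 197

Possible subgroup orders: {1, 197}


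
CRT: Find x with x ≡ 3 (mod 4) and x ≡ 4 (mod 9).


m₁ = 4, m₂ = 9, gcd = 1, so CRT applies. M = m₁·m₂ = 36
Let M₁ = M/m₁ = 9, M₂ = M/m₂ = 4
Find y₁ ≡ M₁⁻¹ (mod m₁): 9⁻¹ ≡ 1 (mod 4)
Find y₂ ≡ M₂⁻¹ (mod m₂): 4⁻¹ ≡ 7 (mod 9)
x = a₁·M₁·y₁ + a₂·M₂·y₂ = 3·9·1 + 4·4·7 = 139
Reduce mod 36: x ≡ 31
Check: 31 mod 4 = 3 ✓, 31 mod 9 = 4 ✓

x ≡ 31 (mod 36)


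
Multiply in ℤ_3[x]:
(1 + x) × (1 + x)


Expand and collect like terms; reduce coefficients mod 3:
x^0: 1·1 = 1 ≡ 1 (mod 3)
x^1: 1·1 + 1·1 = 2 ≡ 2 (mod 3)
x^2: 1·1 = 1 ≡ 1 (mod 3)
Result: 1 + 2x + x^2

f · g = 1 + 2x + x^2


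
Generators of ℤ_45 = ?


g generates ℤ_n iff gcd(g,n) = 1
Prime factors of 45: 3, 5
Generators are g ∈ {1,...,44} not divisible by any of these primes.
Generators: {1, 2, 4, 7, 8, 11, 13, 14, 16, 17, 19, 22, 23, 26, 28, 29, 31, 32, 34, 37, 38, 41, 43, 44}
Number of generators = φ(45) = 24

Generators of ℤ_45 = {1, 2, 4, 7, 8, 11, 13, 14, 16, 17, 19, 22, 23, 26, 28, 29, 31, 32, 34, 37, 38, 41, 43, 44}


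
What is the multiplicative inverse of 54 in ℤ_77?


Use the extended Euclidean algorithm to write 1 = 54·s + 77·t; then s mod 77 is the inverse.
Euclidean algorithm:
  54 = 0·77 + 54
  77 = 1·54 + 23
  54 = 2·23 + 8
  23 = 2·8 + 7
  8 = 1·7 + 1
  7 = 7·1 + 0
gcd(54,77) = 1
Back-substitution gives: 54·(10) + 77·(-7) = 1
So 54⁻¹ ≡ 10 ≡ 10 (mod 77)
Check: 54 × 10 = 540 ≡ 1 (mod 77) ✓

54⁻¹ ≡ 10 (mod 77)


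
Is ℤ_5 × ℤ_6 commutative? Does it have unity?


Direct product ring; commutative with unity (1,1); but (1,0)·(0,1) = (0,0) gives zero divisors, so not an integral domain
Commutative: Yes
Integral domain: No
Has unity: Yes

ℤ_5 × ℤ_6: Commutative=Yes, Unity=Yes


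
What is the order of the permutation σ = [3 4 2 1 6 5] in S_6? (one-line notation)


Cycle decomposition: (1 3 2 4) (5 6)
Cycle lengths: 4, 2
Order = lcm(4, 2) = 4

ord(σ) = 4


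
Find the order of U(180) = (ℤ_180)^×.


U(n) is the group of units mod n; |U(n)| = φ(n)
|U(180)| = φ(180) = 48

|U(180) = (ℤ_180)^×| = 48


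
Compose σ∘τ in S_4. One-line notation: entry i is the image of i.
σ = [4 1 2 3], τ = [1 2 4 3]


σ∘τ: apply τ first, then σ
1 →τ 1 →σ 4
2 →τ 2 →σ 1
3 →τ 4 →σ 3
4 →τ 3 →σ 2

σ∘τ = [4 1 3 2]


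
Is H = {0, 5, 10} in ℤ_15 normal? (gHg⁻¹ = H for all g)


H = {0, 5, 10} in ℤ_15
ℤ_15 is abelian; every subgroup of an abelian group is normal

Yes, normal subgroup


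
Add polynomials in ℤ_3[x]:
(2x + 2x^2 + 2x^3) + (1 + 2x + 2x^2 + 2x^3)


Add coefficients mod 3:
x^0: 0 + 1 = 1 (mod 3)
x^1: 2 + 2 = 1 (mod 3)
x^2: 2 + 2 = 1 (mod 3)
x^3: 2 + 2 = 1 (mod 3)
Result: 1 + x + x^2 + x^3

f + g = 1 + x + x^2 + x^3


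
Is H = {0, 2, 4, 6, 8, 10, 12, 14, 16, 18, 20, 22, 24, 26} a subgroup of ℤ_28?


Subgroup test for H = {0, 2, 4, 6, 8, 10, 12, 14, 16, 18, 20, 22, 24, 26} in (ℤ_28, +):
(1) 0 ∈ H? Yes
(2) Closure: for all a,b ∈ H, (a+b) mod 28 ∈ H? Yes
(3) Inverses: for all a ∈ H, -a mod 28 ∈ H? Yes

Yes, H is a subgroup of ℤ_28


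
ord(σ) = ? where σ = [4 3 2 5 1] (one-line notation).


Cycle decomposition: (1 4 5) (2 3)
Cycle lengths: 3, 2
Order = lcm(3, 2) = 6

ord(σ) = 6


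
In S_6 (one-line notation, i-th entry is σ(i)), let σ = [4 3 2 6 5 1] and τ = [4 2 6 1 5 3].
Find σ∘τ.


σ∘τ: apply τ first, then σ
1 →τ 4 →σ 6
2 →τ 2 →σ 3
3 →τ 6 →σ 1
4 →τ 1 →σ 4
5 →τ 5 →σ 5
6 →τ 3 →σ 2

σ∘τ = [6 3 1 4 5 2]


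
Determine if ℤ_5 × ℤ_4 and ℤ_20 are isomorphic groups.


Comparing ℤ_5 × ℤ_4 and ℤ_20:
gcd(5,4) = 1, so ℤ_5 × ℤ_4 ≅ ℤ_20 (CRT)

Yes, ℤ_5 × ℤ_4 ≅ ℤ_20


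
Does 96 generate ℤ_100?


g generates ℤ_n iff gcd(g, n) = 1
gcd(96, 100) = 4
Since gcd = 4 ≠ 1, ⟨96⟩ has order 25 < 100, so 96 is not a generator.

No, 96 does not generate ℤ_100


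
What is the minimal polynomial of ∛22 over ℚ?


∛22 satisfies x³ - 22 = 0, irreducible over ℚ (no rational root; 22 is not a perfect cube)

Minimal polynomial: x³ - 22


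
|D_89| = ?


|D_n| = 2n (n rotations and n reflections)
|D_89| = 2×89 = 178

|D_89| = 178


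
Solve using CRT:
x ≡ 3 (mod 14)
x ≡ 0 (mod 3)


m₁ = 14, m₂ = 3, gcd = 1, so CRT applies. M = m₁·m₂ = 42
Let M₁ = M/m₁ = 3, M₂ = M/m₂ = 14
Find y₁ ≡ M₁⁻¹ (mod m₁): 3⁻¹ ≡ 5 (mod 14)
Find y₂ ≡ M₂⁻¹ (mod m₂): 14⁻¹ ≡ 2 (mod 3)
x = a₁·M₁·y₁ + a₂·M₂·y₂ = 3·3·5 + 0·14·2 = 45
Reduce mod 42: x ≡ 3
Check: 3 mod 14 = 3 ✓, 3 mod 3 = 0 ✓

x ≡ 3 (mod 42)


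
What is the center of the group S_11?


Z(G) = {g ∈ G | gx = xg for all x ∈ G}
S_n is non-abelian for n ≥ 3; Z(S_11) is trivial

Z(S_11) = {e}


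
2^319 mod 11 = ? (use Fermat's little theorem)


Fermat's little theorem: if p is prime and gcd(a,p)=1, then a^(p-1) ≡ 1 (mod p)
p = 11 is prime, gcd(2,11) = 1
Reduce exponent: 319 mod 10 = 9
So 2^319 ≡ 2^9 (mod 11)
2^9 mod 11 = 6

2^319 ≡ 6 (mod 11)


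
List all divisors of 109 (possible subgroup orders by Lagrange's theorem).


Lagrange's theorem: |H| divides |G|
|G| = 109
Divisors of 109: 1, 109

Possible subgroup orders: {1, 109}


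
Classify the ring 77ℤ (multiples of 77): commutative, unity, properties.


77ℤ is a commutative ring under +,× but has no multiplicative identity (1 ∉ 77ℤ); it has no zero divisors, but without unity it is not an integral domain
Commutative: Yes
Integral domain: No
Has unity: No

77ℤ (multiples of 77): Commutative=Yes, Unity=No


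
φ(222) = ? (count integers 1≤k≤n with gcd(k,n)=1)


Factor n: 222 = 2 × 3 × 37
φ(n) = n · ∏(1 - 1/p) over distinct primes p | n
φ(222) = 222 · (1 - 1/2) · (1 - 1/3) · (1 - 1/37) = 72

φ(222) = 72


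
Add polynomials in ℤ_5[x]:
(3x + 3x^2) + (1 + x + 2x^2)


Add coefficients mod 5:
x^0: 0 + 1 = 1 (mod 5)
x^1: 3 + 1 = 4 (mod 5)
x^2: 3 + 2 = 0 (mod 5)
Result: 1 + 4x

f + g = 1 + 4x


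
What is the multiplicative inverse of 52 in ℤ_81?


Use the extended Euclidean algorithm to write 1 = 52·s + 81·t; then s mod 81 is the inverse.
Euclidean algorithm:
  52 = 0·81 + 52
  81 = 1·52 + 29
  52 = 1·29 + 23
  29 = 1·23 + 6
  23 = 3·6 + 5
  6 = 1·5 + 1
  5 = 5·1 + 0
gcd(52,81) = 1
Back-substitution gives: 52·(-14) + 81·(9) = 1
So 52⁻¹ ≡ -14 ≡ 67 (mod 81)
Check: 52 × 67 = 3484 ≡ 1 (mod 81) ✓

52⁻¹ ≡ 67 (mod 81)


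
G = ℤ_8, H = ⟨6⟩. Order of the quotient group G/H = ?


|⟨6⟩| = n / gcd(6, 8) = 8 / 2 = 4
H is normal (ℤ_8 is abelian).
|G/H| = |G| / |H| = 8 / 4 = 2

|G/H| = 2


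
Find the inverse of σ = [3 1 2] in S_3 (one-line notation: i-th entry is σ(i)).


To find σ⁻¹, swap domain and range:
σ(1) = 3 → σ⁻¹(3) = 1
σ(2) = 1 → σ⁻¹(1) = 2
σ(3) = 2 → σ⁻¹(2) = 3

σ⁻¹ = [2 3 1]


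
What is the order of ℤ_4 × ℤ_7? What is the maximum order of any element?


|ℤ_4 × ℤ_7| = 4 × 7 = 28
Max element order = lcm(4,7) = 28
Cyclic? Yes (gcd=1)

|ℤ_4×ℤ_7| = 28, max element order = 28


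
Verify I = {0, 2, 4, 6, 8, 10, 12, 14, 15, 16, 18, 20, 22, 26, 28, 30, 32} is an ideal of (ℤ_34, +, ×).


Check ideal conditions for I = {0, 2, 4, 6, 8, 10, 12, 14, 15, 16, 18, 20, 22, 26, 28, 30, 32} in ℤ_34:
(1) I is an additive subgroup? No
(2) For r ∈ ℤ_34 and a ∈ I: r·a ∈ I? No  [counterexample: r=2, a=12, r·a mod 34 = 24 ∉ I]

No, I is not an ideal of ℤ_34


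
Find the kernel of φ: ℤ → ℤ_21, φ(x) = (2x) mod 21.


Kernel = preimage of identity
ker(φ) = {x ∈ ℤ : 2x ≡ 0 (mod 21)}. gcd(2,21) = 1, so 2x ≡ 0 (mod 21) ⟺ x ≡ 0 (mod 21/1 = 21). Hence ker(φ) = 21ℤ

ker(φ) = 21ℤ


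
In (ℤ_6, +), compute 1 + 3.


Operation: addition mod 6
1 + 3 = (a + b) mod 6 with a = 1, b = 3

1 + 3 = 4


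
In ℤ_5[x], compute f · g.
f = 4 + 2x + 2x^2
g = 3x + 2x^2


Expand and collect like terms; reduce coefficients mod 5:
x^0: 4·0 = 0 ≡ 0 (mod 5)
x^1: 4·3 + 2·0 = 12 ≡ 2 (mod 5)
x^2: 4·2 + 2·3 + 2·0 = 14 ≡ 4 (mod 5)
x^3: 2·2 + 2·3 = 10 ≡ 0 (mod 5)
x^4: 2·2 = 4 ≡ 4 (mod 5)
Result: 2x + 4x^2 + 4x^4

f · g = 2x + 4x^2 + 4x^4


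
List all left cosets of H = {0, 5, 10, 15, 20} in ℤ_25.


H = {0, 5, 10, 15, 20}, |H| = 5
Number of cosets = |G|/|H| = 25/5 = 5
0 + H = {0, 5, 10, 15, 20}
1 + H = {1, 6, 11, 16, 21}
2 + H = {2, 7, 12, 17, 22}
3 + H = {3, 8, 13, 18, 23}
4 + H = {4, 9, 14, 19, 24}

Cosets: 0+H={0,5,10,15,20}; 1+H={1,6,11,16,21}; 2+H={2,7,12,17,22}; 3+H={3,8,13,18,23}; 4+H={4,9,14,19,24}


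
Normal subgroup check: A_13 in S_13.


H = A_13 in S_13
A_13 has index 2 in S_13, and every subgroup of index 2 is normal

Yes, normal subgroup


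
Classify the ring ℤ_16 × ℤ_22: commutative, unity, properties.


Direct product ring; commutative with unity (1,1); but (1,0)·(0,1) = (0,0) gives zero divisors, so not an integral domain
Commutative: Yes
Integral domain: No
Has unity: Yes

ℤ_16 × ℤ_22: Commutative=Yes, Unity=Yes


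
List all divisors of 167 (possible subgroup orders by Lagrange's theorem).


Lagrange's theorem: |H| divides |G|
|G| = 167
Divisors of 167: 1, 167

Possible subgroup orders: {1, 167}


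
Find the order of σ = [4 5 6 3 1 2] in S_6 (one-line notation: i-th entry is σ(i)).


Cycle decomposition: (1 4 3 6 2 5)
Cycle lengths: 6
Order = lcm(6) = 6

ord(σ) = 6


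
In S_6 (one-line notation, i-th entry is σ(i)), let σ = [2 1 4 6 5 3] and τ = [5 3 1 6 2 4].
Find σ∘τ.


σ∘τ: apply τ first, then σ
1 →τ 5 →σ 5
2 →τ 3 →σ 4
3 →τ 1 →σ 2
4 →τ 6 →σ 3
5 →τ 2 →σ 1
6 →τ 4 →σ 6

σ∘τ = [5 4 2 3 1 6]


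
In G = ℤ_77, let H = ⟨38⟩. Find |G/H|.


|⟨38⟩| = n / gcd(38, 77) = 77 / 1 = 77
H is normal (ℤ_77 is abelian).
|G/H| = |G| / |H| = 77 / 77 = 1

|G/H| = 1


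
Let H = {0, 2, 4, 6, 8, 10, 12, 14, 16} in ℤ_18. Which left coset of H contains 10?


10 + H = {10 + h (mod 18) : h ∈ H}
10+0=10, 10+2=12, 10+4=14, 10+6=16, 10+8=0, 10+10=2, 10+12=4, 10+14=6, 10+16=8
10 + H = {0, 2, 4, 6, 8, 10, 12, 14, 16} = 0 + H

10 + H = {0, 2, 4, 6, 8, 10, 12, 14, 16}


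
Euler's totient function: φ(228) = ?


Factor n: 228 = 2^2 × 3 × 19
φ(n) = n · ∏(1 - 1/p) over distinct primes p | n
φ(228) = 228 · (1 - 1/2) · (1 - 1/3) · (1 - 1/19) = 72

φ(228) = 72


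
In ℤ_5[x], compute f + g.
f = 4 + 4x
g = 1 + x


Add coefficients mod 5:
x^0: 4 + 1 = 0 (mod 5)
x^1: 4 + 1 = 0 (mod 5)
Result: 0

f + g = 0


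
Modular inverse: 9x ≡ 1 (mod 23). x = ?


Use the extended Euclidean algorithm to write 1 = 9·s + 23·t; then s mod 23 is the inverse.
Euclidean algorithm:
  9 = 0·23 + 9
  23 = 2·9 + 5
  9 = 1·5 + 4
  5 = 1·4 + 1
  4 = 4·1 + 0
gcd(9,23) = 1
Back-substitution gives: 9·(-5) + 23·(2) = 1
So 9⁻¹ ≡ -5 ≡ 18 (mod 23)
Check: 9 × 18 = 162 ≡ 1 (mod 23) ✓

9⁻¹ ≡ 18 (mod 23)


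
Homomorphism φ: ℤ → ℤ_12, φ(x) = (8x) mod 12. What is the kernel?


Kernel = preimage of identity
ker(φ) = {x ∈ ℤ : 8x ≡ 0 (mod 12)}. gcd(8,12) = 4, so 8x ≡ 0 (mod 12) ⟺ x ≡ 0 (mod 12/4 = 3). Hence ker(φ) = 3ℤ

ker(φ) = 3ℤ


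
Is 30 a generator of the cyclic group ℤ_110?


g generates ℤ_n iff gcd(g, n) = 1
gcd(30, 110) = 10
Since gcd = 10 ≠ 1, ⟨30⟩ has order 11 < 110, so 30 is not a generator.

No, 30 does not generate ℤ_110


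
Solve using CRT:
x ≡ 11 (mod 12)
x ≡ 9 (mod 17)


m₁ = 12, m₂ = 17, gcd = 1, so CRT applies. M = m₁·m₂ = 204
Let M₁ = M/m₁ = 17, M₂ = M/m₂ = 12
Find y₁ ≡ M₁⁻¹ (mod m₁): 17⁻¹ ≡ 5 (mod 12)
Find y₂ ≡ M₂⁻¹ (mod m₂): 12⁻¹ ≡ 10 (mod 17)
x = a₁·M₁·y₁ + a₂·M₂·y₂ = 11·17·5 + 9·12·10 = 2015
Reduce mod 204: x ≡ 179
Check: 179 mod 12 = 11 ✓, 179 mod 17 = 9 ✓

x ≡ 179 (mod 204)


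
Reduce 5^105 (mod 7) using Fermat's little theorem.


Fermat's little theorem: if p is prime and gcd(a,p)=1, then a^(p-1) ≡ 1 (mod p)
p = 7 is prime, gcd(5,7) = 1
Reduce exponent: 105 mod 6 = 3
So 5^105 ≡ 5^3 (mod 7)
5^3 mod 7 = 6

5^105 ≡ 6 (mod 7)


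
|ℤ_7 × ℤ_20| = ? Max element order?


|ℤ_7 × ℤ_20| = 7 × 20 = 140
Max element order = lcm(7,20) = 140
Cyclic? Yes (gcd=1)

|ℤ_7×ℤ_20| = 140, max element order = 140


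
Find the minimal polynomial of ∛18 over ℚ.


∛18 satisfies x³ - 18 = 0, irreducible over ℚ (no rational root; 18 is not a perfect cube)

Minimal polynomial: x³ - 18


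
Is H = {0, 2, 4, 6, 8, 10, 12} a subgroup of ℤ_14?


Subgroup test for H = {0, 2, 4, 6, 8, 10, 12} in (ℤ_14, +):
(1) 0 ∈ H? Yes
(2) Closure: for all a,b ∈ H, (a+b) mod 14 ∈ H? Yes
(3) Inverses: for all a ∈ H, -a mod 14 ∈ H? Yes

Yes, H is a subgroup of ℤ_14


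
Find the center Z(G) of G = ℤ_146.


Z(G) = {g ∈ G | gx = xg for all x ∈ G}
ℤ_146 is abelian, so Z(G) = G

Z(ℤ_146) = ℤ_146


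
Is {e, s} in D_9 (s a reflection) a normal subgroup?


H = {e, s} in D_9 (s a reflection)
r·s·r⁻¹ = sr⁻² ≠ s for n ≥ 3, so {e, s} is not closed under conjugation

No, not a normal subgroup


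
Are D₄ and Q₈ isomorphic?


Comparing D₄ and Q₈:
D₄ has 5 elements of order 2; Q₈ has only 1

No, D₄ ≇ Q₈


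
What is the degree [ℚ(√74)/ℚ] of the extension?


√74 has minimal polynomial x² - 74 (irreducible over ℚ since 74 is squarefree)

[ℚ(√74)/ℚ] = 2


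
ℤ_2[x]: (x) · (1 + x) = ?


Expand and collect like terms; reduce coefficients mod 2:
x^0: 0·1 = 0 ≡ 0 (mod 2)
x^1: 0·1 + 1·1 = 1 ≡ 1 (mod 2)
x^2: 1·1 = 1 ≡ 1 (mod 2)
Result: x + x^2

f · g = x + x^2


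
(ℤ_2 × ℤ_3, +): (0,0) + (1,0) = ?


Operation: componentwise addition mod (2, 3)
(0,0) + (1,0) = ((a₁+b₁) mod 2, (a₂+b₂) mod 3) with a = (0,0), b = (1,0)

(0,0) + (1,0) = (1,0)


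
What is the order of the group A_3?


|A_n| = n!/2 (even permutations)
|A_3| = 3!/2 = 6/2 = 3

|A_3| = 3


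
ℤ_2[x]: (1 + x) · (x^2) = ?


Expand and collect like terms; reduce coefficients mod 2:
x^0: 1·0 = 0 ≡ 0 (mod 2)
x^1: 1·0 + 1·0 = 0 ≡ 0 (mod 2)
x^2: 1·1 + 1·0 = 1 ≡ 1 (mod 2)
x^3: 1·1 = 1 ≡ 1 (mod 2)
Result: x^2 + x^3

f · g = x^2 + x^3


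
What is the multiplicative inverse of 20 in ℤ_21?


Use the extended Euclidean algorithm to write 1 = 20·s + 21·t; then s mod 21 is the inverse.
Euclidean algorithm:
  20 = 0·21 + 20
  21 = 1·20 + 1
  20 = 20·1 + 0
gcd(20,21) = 1
Back-substitution gives: 20·(-1) + 21·(1) = 1
So 20⁻¹ ≡ -1 ≡ 20 (mod 21)
Check: 20 × 20 = 400 ≡ 1 (mod 21) ✓

20⁻¹ ≡ 20 (mod 21)


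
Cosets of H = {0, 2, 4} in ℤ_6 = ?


H = {0, 2, 4}, |H| = 3
Number of cosets = |G|/|H| = 6/3 = 2
0 + H = {0, 2, 4}
1 + H = {1, 3, 5}

Cosets: 0+H={0,2,4}; 1+H={1,3,5}


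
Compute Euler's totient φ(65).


Factor n: 65 = 5 × 13
φ(n) = n · ∏(1 - 1/p) over distinct primes p | n
φ(65) = 65 · (1 - 1/5) · (1 - 1/13) = 48

φ(65) = 48


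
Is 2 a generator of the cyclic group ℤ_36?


g generates ℤ_n iff gcd(g, n) = 1
gcd(2, 36) = 2
Since gcd = 2 ≠ 1, ⟨2⟩ has order 18 < 36, so 2 is not a generator.

No, 2 does not generate ℤ_36


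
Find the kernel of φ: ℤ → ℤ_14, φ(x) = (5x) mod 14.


Kernel = preimage of identity
ker(φ) = {x ∈ ℤ : 5x ≡ 0 (mod 14)}. gcd(5,14) = 1, so 5x ≡ 0 (mod 14) ⟺ x ≡ 0 (mod 14/1 = 14). Hence ker(φ) = 14ℤ

ker(φ) = 14ℤ


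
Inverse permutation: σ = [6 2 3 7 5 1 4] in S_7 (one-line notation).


To find σ⁻¹, swap domain and range:
σ(1) = 6 → σ⁻¹(6) = 1
σ(2) = 2 → σ⁻¹(2) = 2
σ(3) = 3 → σ⁻¹(3) = 3
σ(4) = 7 → σ⁻¹(7) = 4
σ(5) = 5 → σ⁻¹(5) = 5
σ(6) = 1 → σ⁻¹(1) = 6
σ(7) = 4 → σ⁻¹(4) = 7

σ⁻¹ = [6 2 3 7 5 1 4]


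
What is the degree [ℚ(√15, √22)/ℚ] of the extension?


[ℚ(√15,√22):ℚ] = [ℚ(√15,√22):ℚ(√15)]·[ℚ(√15):ℚ] = 2·2 = 4

[ℚ(√15, √22)/ℚ] = 4


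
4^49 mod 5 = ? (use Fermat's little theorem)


Fermat's little theorem: if p is prime and gcd(a,p)=1, then a^(p-1) ≡ 1 (mod p)
p = 5 is prime, gcd(4,5) = 1
Reduce exponent: 49 mod 4 = 1
So 4^49 ≡ 4^1 (mod 5)
4^1 mod 5 = 4

4^49 ≡ 4 (mod 5)


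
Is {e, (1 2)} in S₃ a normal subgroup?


H = {e, (1 2)} in S₃
(1 3)(1 2)(1 3)⁻¹ = (2 3) ∉ {e, (1 2)}, so it is not normal

No, not a normal subgroup


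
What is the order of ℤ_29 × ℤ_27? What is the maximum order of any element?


|ℤ_29 × ℤ_27| = 29 × 27 = 783
Max element order = lcm(29,27) = 783
Cyclic? Yes (gcd=1)

|ℤ_29×ℤ_27| = 783, max element order = 783


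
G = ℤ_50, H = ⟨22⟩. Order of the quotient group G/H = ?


|⟨22⟩| = n / gcd(22, 50) = 50 / 2 = 25
H is normal (ℤ_50 is abelian).
|G/H| = |G| / |H| = 50 / 25 = 2

|G/H| = 2


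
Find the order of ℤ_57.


ℤ_n has n elements.

|ℤ_57| = 57


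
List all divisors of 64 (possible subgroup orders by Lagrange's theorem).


Lagrange's theorem: |H| divides |G|
|G| = 64
Divisors of 64: 1, 2, 4, 8, 16, 32, 64

Possible subgroup orders: {1, 2, 4, 8, 16, 32, 64}


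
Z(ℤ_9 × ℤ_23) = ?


Z(G) = {g ∈ G | gx = xg for all x ∈ G}
Direct product of abelian groups is abelian, so Z(G) = G

Z(ℤ_9 × ℤ_23) = ℤ_9 × ℤ_23


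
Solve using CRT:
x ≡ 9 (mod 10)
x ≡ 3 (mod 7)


m₁ = 10, m₂ = 7, gcd = 1, so CRT applies. M = m₁·m₂ = 70
Let M₁ = M/m₁ = 7, M₂ = M/m₂ = 10
Find y₁ ≡ M₁⁻¹ (mod m₁): 7⁻¹ ≡ 3 (mod 10)
Find y₂ ≡ M₂⁻¹ (mod m₂): 10⁻¹ ≡ 5 (mod 7)
x = a₁·M₁·y₁ + a₂·M₂·y₂ = 9·7·3 + 3·10·5 = 339
Reduce mod 70: x ≡ 59
Check: 59 mod 10 = 9 ✓, 59 mod 7 = 3 ✓

x ≡ 59 (mod 70)


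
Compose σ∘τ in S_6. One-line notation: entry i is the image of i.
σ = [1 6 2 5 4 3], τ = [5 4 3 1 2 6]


σ∘τ: apply τ first, then σ
1 →τ 5 →σ 4
2 →τ 4 →σ 5
3 →τ 3 →σ 2
4 →τ 1 →σ 1
5 →τ 2 →σ 6
6 →τ 6 →σ 3

σ∘τ = [4 5 2 1 6 3]


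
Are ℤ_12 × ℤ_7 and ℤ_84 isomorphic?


Comparing ℤ_12 × ℤ_7 and ℤ_84:
gcd(12,7) = 1, so ℤ_12 × ℤ_7 ≅ ℤ_84 (CRT)

Yes, ℤ_12 × ℤ_7 ≅ ℤ_84


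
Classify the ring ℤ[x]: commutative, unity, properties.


Polynomial ring over ℤ (an integral domain) is a commutative integral domain with unity 1
Commutative: Yes
Integral domain: Yes
Has unity: Yes

ℤ[x]: Commutative=Yes, Unity=Yes


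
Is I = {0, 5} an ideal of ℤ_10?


Check ideal conditions for I = {0, 5} in ℤ_10:
(1) I is an additive subgroup? Yes
(2) For r ∈ ℤ_10 and a ∈ I: r·a ∈ I? Yes

Yes, I is an ideal of ℤ_10


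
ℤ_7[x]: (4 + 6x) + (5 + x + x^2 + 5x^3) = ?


Add coefficients mod 7:
x^0: 4 + 5 = 2 (mod 7)
x^1: 6 + 1 = 0 (mod 7)
x^2: 0 + 1 = 1 (mod 7)
x^3: 0 + 5 = 5 (mod 7)
Result: 2 + x^2 + 5x^3

f + g = 2 + x^2 + 5x^3


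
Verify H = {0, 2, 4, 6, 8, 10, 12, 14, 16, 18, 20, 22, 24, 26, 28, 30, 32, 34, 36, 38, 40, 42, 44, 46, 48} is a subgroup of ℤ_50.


Subgroup test for H = {0, 2, 4, 6, 8, 10, 12, 14, 16, 18, 20, 22, 24, 26, 28, 30, 32, 34, 36, 38, 40, 42, 44, 46, 48} in (ℤ_50, +):
(1) 0 ∈ H? Yes
(2) Closure: for all a,b ∈ H, (a+b) mod 50 ∈ H? Yes
(3) Inverses: for all a ∈ H, -a mod 50 ∈ H? Yes

Yes, H is a subgroup of ℤ_50


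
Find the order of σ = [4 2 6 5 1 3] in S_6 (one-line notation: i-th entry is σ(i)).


Cycle decomposition: (1 4 5) (3 6)
Cycle lengths: 3, 2
Order = lcm(3, 2) = 6

ord(σ) = 6


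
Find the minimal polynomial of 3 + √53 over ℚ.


Let α = 3 + √53. Then α - 3 = √53, so (α - 3)² = 53, giving α² - 6α - 44 = 0. Degree 2 and α ∉ ℚ, so this is the minimal polynomial.

Minimal polynomial: x² - 6x - 44


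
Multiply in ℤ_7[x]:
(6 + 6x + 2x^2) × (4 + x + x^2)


Expand and collect like terms; reduce coefficients mod 7:
x^0: 6·4 = 24 ≡ 3 (mod 7)
x^1: 6·1 + 6·4 = 30 ≡ 2 (mod 7)
x^2: 6·1 + 6·1 + 2·4 = 20 ≡ 6 (mod 7)
x^3: 6·1 + 2·1 = 8 ≡ 1 (mod 7)
x^4: 2·1 = 2 ≡ 2 (mod 7)
Result: 3 + 2x + 6x^2 + x^3 + 2x^4

f · g = 3 + 2x + 6x^2 + x^3 + 2x^4


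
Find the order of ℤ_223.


ℤ_n has n elements.

|ℤ_223| = 223


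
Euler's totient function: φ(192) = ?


Factor n: 192 = 2^6 × 3
φ(n) = n · ∏(1 - 1/p) over distinct primes p | n
φ(192) = 192 · (1 - 1/2) · (1 - 1/3) = 64

φ(192) = 64


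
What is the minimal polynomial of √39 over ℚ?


√39 satisfies x² - 39 = 0, irreducible over ℚ since 39 is squarefree

Minimal polynomial: x² - 39


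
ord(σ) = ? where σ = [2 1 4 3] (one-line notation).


Cycle decomposition: (1 2) (3 4)
Cycle lengths: 2, 2
Order = lcm(2, 2) = 2

ord(σ) = 2


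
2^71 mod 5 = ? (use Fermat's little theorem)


Fermat's little theorem: if p is prime and gcd(a,p)=1, then a^(p-1) ≡ 1 (mod p)
p = 5 is prime, gcd(2,5) = 1
Reduce exponent: 71 mod 4 = 3
So 2^71 ≡ 2^3 (mod 5)
2^3 mod 5 = 3

2^71 ≡ 3 (mod 5)


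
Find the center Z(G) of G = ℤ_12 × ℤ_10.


Z(G) = {g ∈ G | gx = xg for all x ∈ G}
Direct product of abelian groups is abelian, so Z(G) = G

Z(ℤ_12 × ℤ_10) = ℤ_12 × ℤ_10


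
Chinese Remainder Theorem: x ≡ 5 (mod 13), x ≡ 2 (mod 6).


m₁ = 13, m₂ = 6, gcd = 1, so CRT applies. M = m₁·m₂ = 78
Let M₁ = M/m₁ = 6, M₂ = M/m₂ = 13
Find y₁ ≡ M₁⁻¹ (mod m₁): 6⁻¹ ≡ 11 (mod 13)
Find y₂ ≡ M₂⁻¹ (mod m₂): 13⁻¹ ≡ 1 (mod 6)
x = a₁·M₁·y₁ + a₂·M₂·y₂ = 5·6·11 + 2·13·1 = 356
Reduce mod 78: x ≡ 44
Check: 44 mod 13 = 5 ✓, 44 mod 6 = 2 ✓

x ≡ 44 (mod 78)


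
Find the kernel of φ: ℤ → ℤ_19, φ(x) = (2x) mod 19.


Kernel = preimage of identity
ker(φ) = {x ∈ ℤ : 2x ≡ 0 (mod 19)}. gcd(2,19) = 1, so 2x ≡ 0 (mod 19) ⟺ x ≡ 0 (mod 19/1 = 19). Hence ker(φ) = 19ℤ

ker(φ) = 19ℤ


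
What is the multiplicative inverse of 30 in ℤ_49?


Use the extended Euclidean algorithm to write 1 = 30·s + 49·t; then s mod 49 is the inverse.
Euclidean algorithm:
  30 = 0·49 + 30
  49 = 1·30 + 19
  30 = 1·19 + 11
  19 = 1·11 + 8
  11 = 1·8 + 3
  8 = 2·3 + 2
  3 = 1·2 + 1
  2 = 2·1 + 0
gcd(30,49) = 1
Back-substitution gives: 30·(18) + 49·(-11) = 1
So 30⁻¹ ≡ 18 ≡ 18 (mod 49)
Check: 30 × 18 = 540 ≡ 1 (mod 49) ✓

30⁻¹ ≡ 18 (mod 49)


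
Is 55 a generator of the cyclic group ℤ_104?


g generates ℤ_n iff gcd(g, n) = 1
gcd(55, 104) = 1
Since gcd = 1, 55 is a generator.

Yes, 55 generates ℤ_104


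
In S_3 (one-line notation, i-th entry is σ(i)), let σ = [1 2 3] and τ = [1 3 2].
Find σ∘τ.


σ∘τ: apply τ first, then σ
1 →τ 1 →σ 1
2 →τ 3 →σ 3
3 →τ 2 →σ 2

σ∘τ = [1 3 2]


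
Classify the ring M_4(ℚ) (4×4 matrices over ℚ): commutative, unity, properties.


Matrix multiplication is non-commutative for n ≥ 2; the identity matrix I is the unity; singular matrices give zero divisors, so not an integral domain
Commutative: No
Integral domain: No
Has unity: Yes

M_4(ℚ) (4×4 matrices over ℚ): Commutative=No, Unity=Yes


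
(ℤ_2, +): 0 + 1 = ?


Operation: addition mod 2
0 + 1 = (a + b) mod 2 with a = 0, b = 1

0 + 1 = 1


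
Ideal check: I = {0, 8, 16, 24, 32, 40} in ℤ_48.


Check ideal conditions for I = {0, 8, 16, 24, 32, 40} in ℤ_48:
(1) I is an additive subgroup? Yes
(2) For r ∈ ℤ_48 and a ∈ I: r·a ∈ I? Yes

Yes, I is an ideal of ℤ_48


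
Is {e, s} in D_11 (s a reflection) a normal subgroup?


H = {e, s} in D_11 (s a reflection)
r·s·r⁻¹ = sr⁻² ≠ s for n ≥ 3, so {e, s} is not closed under conjugation

No, not a normal subgroup


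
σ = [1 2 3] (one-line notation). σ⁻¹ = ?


To find σ⁻¹, swap domain and range:
σ(1) = 1 → σ⁻¹(1) = 1
σ(2) = 2 → σ⁻¹(2) = 2
σ(3) = 3 → σ⁻¹(3) = 3

σ⁻¹ = [1 2 3]


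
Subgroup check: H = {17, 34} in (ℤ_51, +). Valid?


Subgroup test for H = {17, 34} in (ℤ_51, +):
(1) 0 ∈ H? No
(2) Closure: for all a,b ∈ H, (a+b) mod 51 ∈ H? No  [counterexample: 17 + 34 = 0 ∉ H]
(3) Inverses: for all a ∈ H, -a mod 51 ∈ H? Yes

No, H is not a subgroup of ℤ_51


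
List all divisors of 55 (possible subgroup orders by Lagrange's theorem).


Lagrange's theorem: |H| divides |G|
|G| = 55
Divisors of 55: 1, 5, 11, 55

Possible subgroup orders: {1, 5, 11, 55}


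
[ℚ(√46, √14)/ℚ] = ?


[ℚ(√46,√14):ℚ] = [ℚ(√46,√14):ℚ(√46)]·[ℚ(√46):ℚ] = 2·2 = 4

[ℚ(√46, √14)/ℚ] = 4


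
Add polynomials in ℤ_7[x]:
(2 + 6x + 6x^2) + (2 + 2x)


Add coefficients mod 7:
x^0: 2 + 2 = 4 (mod 7)
x^1: 6 + 2 = 1 (mod 7)
x^2: 6 + 0 = 6 (mod 7)
Result: 4 + x + 6x^2

f + g = 4 + x + 6x^2


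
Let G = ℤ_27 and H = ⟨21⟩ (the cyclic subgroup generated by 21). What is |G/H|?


|⟨21⟩| = n / gcd(21, 27) = 27 / 3 = 9
H is normal (ℤ_27 is abelian).
|G/H| = |G| / |H| = 27 / 9 = 3

|G/H| = 3


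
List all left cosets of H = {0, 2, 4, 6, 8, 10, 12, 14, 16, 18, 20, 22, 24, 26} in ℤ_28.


H = {0, 2, 4, 6, 8, 10, 12, 14, 16, 18, 20, 22, 24, 26}, |H| = 14
Number of cosets = |G|/|H| = 28/14 = 2
0 + H = {0, 2, 4, 6, 8, 10, 12, 14, 16, 18, 20, 22, 24, 26}
1 + H = {1, 3, 5, 7, 9, 11, 13, 15, 17, 19, 21, 23, 25, 27}

Cosets: 0+H={0,2,4,6,8,10,12,14,16,18,20,22,24,26}; 1+H={1,3,5,7,9,11,13,15,17,19,21,23,25,27}


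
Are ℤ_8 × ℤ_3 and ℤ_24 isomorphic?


Comparing ℤ_8 × ℤ_3 and ℤ_24:
gcd(8,3) = 1, so ℤ_8 × ℤ_3 ≅ ℤ_24 (CRT)

Yes, ℤ_8 × ℤ_3 ≅ ℤ_24


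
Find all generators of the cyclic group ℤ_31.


g generates ℤ_n iff gcd(g,n) = 1
Prime factors of 31: 31
Generators are g ∈ {1,...,30} not divisible by any of these primes.
Generators: {1, 2, 3, 4, 5, 6, 7, 8, 9, 10, 11, 12, 13, 14, 15, 16, 17, 18, 19, 20, 21, 22, 23, 24, 25, 26, 27, 28, 29, 30}
Number of generators = φ(31) = 30

Generators of ℤ_31 = {1, 2, 3, 4, 5, 6, 7, 8, 9, 10, 11, 12, 13, 14, 15, 16, 17, 18, 19, 20, 21, 22, 23, 24, 25, 26, 27, 28, 29, 30}


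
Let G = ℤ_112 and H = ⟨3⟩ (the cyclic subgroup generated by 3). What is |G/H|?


|⟨3⟩| = n / gcd(3, 112) = 112 / 1 = 112
H is normal (ℤ_112 is abelian).
|G/H| = |G| / |H| = 112 / 112 = 1

|G/H| = 1


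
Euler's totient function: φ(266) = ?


Factor n: 266 = 2 × 7 × 19
φ(n) = n · ∏(1 - 1/p) over distinct primes p | n
φ(266) = 266 · (1 - 1/2) · (1 - 1/7) · (1 - 1/19) = 108

φ(266) = 108


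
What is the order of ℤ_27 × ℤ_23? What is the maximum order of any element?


|ℤ_27 × ℤ_23| = 27 × 23 = 621
Max element order = lcm(27,23) = 621
Cyclic? Yes (gcd=1)

|ℤ_27×ℤ_23| = 621, max element order = 621


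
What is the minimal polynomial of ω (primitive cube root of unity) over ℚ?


ω satisfies x² + x + 1 = 0 (the cyclotomic polynomial Φ₃)

Minimal polynomial: x² + x + 1


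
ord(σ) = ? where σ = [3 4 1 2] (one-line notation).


Cycle decomposition: (1 3) (2 4)
Cycle lengths: 2, 2
Order = lcm(2, 2) = 2

ord(σ) = 2


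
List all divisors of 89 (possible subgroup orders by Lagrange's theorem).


Lagrange's theorem: |H| divides |G|
|G| = 89
Divisors of 89: 1, 89

Possible subgroup orders: {1, 89}


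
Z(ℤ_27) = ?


Z(G) = {g ∈ G | gx = xg for all x ∈ G}
ℤ_27 is abelian, so Z(G) = G

Z(ℤ_27) = ℤ_27


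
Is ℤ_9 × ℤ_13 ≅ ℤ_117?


Comparing ℤ_9 × ℤ_13 and ℤ_117:
gcd(9,13) = 1, so ℤ_9 × ℤ_13 ≅ ℤ_117 (CRT)

Yes, ℤ_9 × ℤ_13 ≅ ℤ_117


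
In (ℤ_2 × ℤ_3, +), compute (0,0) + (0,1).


Operation: componentwise addition mod (2, 3)
(0,0) + (0,1) = ((a₁+b₁) mod 2, (a₂+b₂) mod 3) with a = (0,0), b = (0,1)

(0,0) + (0,1) = (0,1)


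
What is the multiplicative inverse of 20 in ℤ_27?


Use the extended Euclidean algorithm to write 1 = 20·s + 27·t; then s mod 27 is the inverse.
Euclidean algorithm:
  20 = 0·27 + 20
  27 = 1·20 + 7
  20 = 2·7 + 6
  7 = 1·6 + 1
  6 = 6·1 + 0
gcd(20,27) = 1
Back-substitution gives: 20·(-4) + 27·(3) = 1
So 20⁻¹ ≡ -4 ≡ 23 (mod 27)
Check: 20 × 23 = 460 ≡ 1 (mod 27) ✓

20⁻¹ ≡ 23 (mod 27)


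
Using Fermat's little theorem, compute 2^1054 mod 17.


Fermat's little theorem: if p is prime and gcd(a,p)=1, then a^(p-1) ≡ 1 (mod p)
p = 17 is prime, gcd(2,17) = 1
Reduce exponent: 1054 mod 16 = 14
So 2^1054 ≡ 2^14 (mod 17)
2^14 mod 17 = 13

2^1054 ≡ 13 (mod 17)


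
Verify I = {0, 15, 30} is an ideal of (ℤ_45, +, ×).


Check ideal conditions for I = {0, 15, 30} in ℤ_45:
(1) I is an additive subgroup? Yes
(2) For r ∈ ℤ_45 and a ∈ I: r·a ∈ I? Yes

Yes, I is an ideal of ℤ_45


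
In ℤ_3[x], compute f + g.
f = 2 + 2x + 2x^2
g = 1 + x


Add coefficients mod 3:
x^0: 2 + 1 = 0 (mod 3)
x^1: 2 + 1 = 0 (mod 3)
x^2: 2 + 0 = 2 (mod 3)
Result: 2x^2

f + g = 2x^2


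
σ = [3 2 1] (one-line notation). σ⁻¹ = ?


To find σ⁻¹, swap domain and range:
σ(1) = 3 → σ⁻¹(3) = 1
σ(2) = 2 → σ⁻¹(2) = 2
σ(3) = 1 → σ⁻¹(1) = 3

σ⁻¹ = [3 2 1]


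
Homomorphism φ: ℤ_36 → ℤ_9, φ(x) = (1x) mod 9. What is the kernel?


Kernel = preimage of identity
ker(φ) = {x ∈ ℤ_36 : 1x ≡ 0 (mod 9)}. Since 9 | 36, φ is well-defined. The kernel is the cyclic subgroup ⟨9⟩ of ℤ_36 (order 4), i.e. {0, 9, 18, 27}

ker(φ) = {0, 9, 18, 27}


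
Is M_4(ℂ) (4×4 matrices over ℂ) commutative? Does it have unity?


Matrix multiplication is non-commutative for n ≥ 2; the identity matrix I is the unity; singular matrices give zero divisors, so not an integral domain
Commutative: No
Integral domain: No
Has unity: Yes

M_4(ℂ) (4×4 matrices over ℂ): Commutative=No, Unity=Yes


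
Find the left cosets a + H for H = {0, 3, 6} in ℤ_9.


H = {0, 3, 6}, |H| = 3
Number of cosets = |G|/|H| = 9/3 = 3
0 + H = {0, 3, 6}
1 + H = {1, 4, 7}
2 + H = {2, 5, 8}

Cosets: 0+H={0,3,6}; 1+H={1,4,7}; 2+H={2,5,8}


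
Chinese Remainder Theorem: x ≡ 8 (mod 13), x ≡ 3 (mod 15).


m₁ = 13, m₂ = 15, gcd = 1, so CRT applies. M = m₁·m₂ = 195
Let M₁ = M/m₁ = 15, M₂ = M/m₂ = 13
Find y₁ ≡ M₁⁻¹ (mod m₁): 15⁻¹ ≡ 7 (mod 13)
Find y₂ ≡ M₂⁻¹ (mod m₂): 13⁻¹ ≡ 7 (mod 15)
x = a₁·M₁·y₁ + a₂·M₂·y₂ = 8·15·7 + 3·13·7 = 1113
Reduce mod 195: x ≡ 138
Check: 138 mod 13 = 8 ✓, 138 mod 15 = 3 ✓

x ≡ 138 (mod 195)


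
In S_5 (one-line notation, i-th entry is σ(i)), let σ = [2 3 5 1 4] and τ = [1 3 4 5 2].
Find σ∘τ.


σ∘τ: apply τ first, then σ
1 →τ 1 →σ 2
2 →τ 3 →σ 5
3 →τ 4 →σ 1
4 →τ 5 →σ 4
5 →τ 2 →σ 3

σ∘τ = [2 5 1 4 3]


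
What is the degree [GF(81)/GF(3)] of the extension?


GF(81) = GF(3^4), so the extension degree is 4

[GF(81)/GF(3)] = 4


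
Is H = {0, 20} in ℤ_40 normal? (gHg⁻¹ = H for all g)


H = {0, 20} in ℤ_40
ℤ_40 is abelian; every subgroup of an abelian group is normal

Yes, normal subgroup


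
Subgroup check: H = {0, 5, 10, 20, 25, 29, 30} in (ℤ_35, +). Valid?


Subgroup test for H = {0, 5, 10, 20, 25, 29, 30} in (ℤ_35, +):
(1) 0 ∈ H? Yes
(2) Closure: for all a,b ∈ H, (a+b) mod 35 ∈ H? No  [counterexample: 5 + 10 = 15 ∉ H]
(3) Inverses: for all a ∈ H, -a mod 35 ∈ H? No

No, H is not a subgroup of ℤ_35


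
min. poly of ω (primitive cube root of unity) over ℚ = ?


ω satisfies x² + x + 1 = 0 (the cyclotomic polynomial Φ₃)

Minimal polynomial: x² + x + 1


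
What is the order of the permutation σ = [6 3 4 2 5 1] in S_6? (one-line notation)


Cycle decomposition: (1 6) (2 3 4)
Cycle lengths: 2, 3
Order = lcm(2, 3) = 6

ord(σ) = 6


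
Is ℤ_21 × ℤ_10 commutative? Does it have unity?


Direct product ring; commutative with unity (1,1); but (1,0)·(0,1) = (0,0) gives zero divisors, so not an integral domain
Commutative: Yes
Integral domain: No
Has unity: Yes

ℤ_21 × ℤ_10: Commutative=Yes, Unity=Yes


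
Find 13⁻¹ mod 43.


Use the extended Euclidean algorithm to write 1 = 13·s + 43·t; then s mod 43 is the inverse.
Euclidean algorithm:
  13 = 0·43 + 13
  43 = 3·13 + 4
  13 = 3·4 + 1
  4 = 4·1 + 0
gcd(13,43) = 1
Back-substitution gives: 13·(10) + 43·(-3) = 1
So 13⁻¹ ≡ 10 ≡ 10 (mod 43)
Check: 13 × 10 = 130 ≡ 1 (mod 43) ✓

13⁻¹ ≡ 10 (mod 43)


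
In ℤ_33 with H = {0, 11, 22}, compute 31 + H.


31 + H = {31 + h (mod 33) : h ∈ H}
31+0=31, 31+11=9, 31+22=20
31 + H = {9, 20, 31} = 9 + H

31 + H = {9, 20, 31}


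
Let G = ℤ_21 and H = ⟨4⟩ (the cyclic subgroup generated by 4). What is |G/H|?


|⟨4⟩| = n / gcd(4, 21) = 21 / 1 = 21
H is normal (ℤ_21 is abelian).
|G/H| = |G| / |H| = 21 / 21 = 1

|G/H| = 1


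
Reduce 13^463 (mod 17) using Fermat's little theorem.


Fermat's little theorem: if p is prime and gcd(a,p)=1, then a^(p-1) ≡ 1 (mod p)
p = 17 is prime, gcd(13,17) = 1
Reduce exponent: 463 mod 16 = 15
So 13^463 ≡ 13^15 (mod 17)
13^15 mod 17 = 4

13^463 ≡ 4 (mod 17)


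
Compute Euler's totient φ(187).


Factor n: 187 = 11 × 17
φ(n) = n · ∏(1 - 1/p) over distinct primes p | n
φ(187) = 187 · (1 - 1/11) · (1 - 1/17) = 160

φ(187) = 160


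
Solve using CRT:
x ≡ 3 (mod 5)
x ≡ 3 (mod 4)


m₁ = 5, m₂ = 4, gcd = 1, so CRT applies. M = m₁·m₂ = 20
Let M₁ = M/m₁ = 4, M₂ = M/m₂ = 5
Find y₁ ≡ M₁⁻¹ (mod m₁): 4⁻¹ ≡ 4 (mod 5)
Find y₂ ≡ M₂⁻¹ (mod m₂): 5⁻¹ ≡ 1 (mod 4)
x = a₁·M₁·y₁ + a₂·M₂·y₂ = 3·4·4 + 3·5·1 = 63
Reduce mod 20: x ≡ 3
Check: 3 mod 5 = 3 ✓, 3 mod 4 = 3 ✓

x ≡ 3 (mod 20)
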